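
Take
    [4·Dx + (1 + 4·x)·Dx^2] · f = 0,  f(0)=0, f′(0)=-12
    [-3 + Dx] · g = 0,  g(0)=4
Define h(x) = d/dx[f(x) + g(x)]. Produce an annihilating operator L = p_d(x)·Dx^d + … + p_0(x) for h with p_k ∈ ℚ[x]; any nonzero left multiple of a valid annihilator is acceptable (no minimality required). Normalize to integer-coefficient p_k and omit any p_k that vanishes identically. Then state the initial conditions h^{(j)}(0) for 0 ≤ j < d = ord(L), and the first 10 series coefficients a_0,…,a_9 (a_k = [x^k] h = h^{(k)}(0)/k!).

L = (-132 - 144·x) + (23 - 72·x - 144·x^2)·Dx + (7 + 40·x + 48·x^2)·Dx^2  (order 2).
h: a_k = 0, 84, -138, 822, -6063/2, 123123/10, -982797/20, 27525849/140, -880801653/1120, 3523216089/1120, …
ICs: h(0) = 0, h′(0) = 84.

f: a_k = 0, -12, 24, -64, 192, -3072/5, 2048, -49152/7, 24576, -262144/3, …
g: a_k = 4, 12, 18, 18, 27/2, 81/10, 81/20, 243/140, 729/1120, 243/1120, …
f+g: L₀ = lclm(L_f,L_g), ord ≤ 2+1.
h₀' ⇒ L via d/dx closure of L₀.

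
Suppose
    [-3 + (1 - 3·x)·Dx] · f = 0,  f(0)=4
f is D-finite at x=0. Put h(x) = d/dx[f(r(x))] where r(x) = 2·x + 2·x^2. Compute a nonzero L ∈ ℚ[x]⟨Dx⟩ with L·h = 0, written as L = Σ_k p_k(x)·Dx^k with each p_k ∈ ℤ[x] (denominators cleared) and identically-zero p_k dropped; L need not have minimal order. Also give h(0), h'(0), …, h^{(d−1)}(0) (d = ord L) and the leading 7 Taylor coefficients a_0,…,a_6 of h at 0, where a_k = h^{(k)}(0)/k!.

f: a_k = 4, 12, 36, 108, 324, 972, 2916, …
Substitute x→r, Dx→(1/r')Dx; clear ⇒ L₀.
h₀' ⇒ L via d/dx closure of L₀.
L = (14 + 36·x + 36·x^2) + (-1 + 4·x + 18·x^2 + 12·x^3)·Dx  (order 1).
h: a_k = 24, 336, 3456, 31680, 272160, 2244672, 17998848, …
ICs: h(0) = 24.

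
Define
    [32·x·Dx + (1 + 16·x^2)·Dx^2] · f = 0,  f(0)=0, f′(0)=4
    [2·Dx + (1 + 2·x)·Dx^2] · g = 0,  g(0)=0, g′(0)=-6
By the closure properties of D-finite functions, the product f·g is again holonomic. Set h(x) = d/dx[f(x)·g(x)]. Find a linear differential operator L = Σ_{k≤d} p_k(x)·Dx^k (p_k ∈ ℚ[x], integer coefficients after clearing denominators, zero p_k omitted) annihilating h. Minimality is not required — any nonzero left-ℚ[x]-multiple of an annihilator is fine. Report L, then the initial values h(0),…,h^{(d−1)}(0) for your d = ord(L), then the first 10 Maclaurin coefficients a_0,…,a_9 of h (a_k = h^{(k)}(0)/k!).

L = (2304 + 8960·x + 114688·x^2 + 552960·x^3 + 983040·x^4 + 851968·x^5 + 1048576·x^7) + (1032 + 14720·x + 111872·x^2 + 616448·x^3 + 1884160·x^4 + 3047424·x^5 + 2293760·x^6 + 1572864·x^7 + 3670016·x^8)·Dx + (72 + 2512·x + 19968·x^2 + 99072·x^3 + 393216·x^4 + 1019904·x^5 + 1572864·x^6 + 1376256·x^7 + 1572864·x^8 + 2097152·x^9)·Dx^2 + (17 + 132·x + 964·x^2 + 4864·x^3 + 18432·x^4 + 55296·x^5 + 129024·x^6 + 196608·x^7 + 196608·x^8 + 262144·x^9 + 262144·x^10)·Dx^3  (order 3).
h: a_k = 0, -48, 72, 384, -400, -34048/5, 38528/5, 503808/5, -3743616/35, -167456768/105, …
ICs: h(0) = 0, h′(0) = -48, h′′(0) = 144.

f: a_k = 0, 4, 0, -64/3, 0, 1024/5, 0, -16384/7, 0, 262144/9, …
g: a_k = 0, -6, 6, -8, 12, -96/5, 32, -384/7, 96, -512/3, …
L₀ := L_f ⊗_s L_g (sym. prod.), ord ≤ 4.
h=h₀': d/dx-closure on L₀ ⇒ L.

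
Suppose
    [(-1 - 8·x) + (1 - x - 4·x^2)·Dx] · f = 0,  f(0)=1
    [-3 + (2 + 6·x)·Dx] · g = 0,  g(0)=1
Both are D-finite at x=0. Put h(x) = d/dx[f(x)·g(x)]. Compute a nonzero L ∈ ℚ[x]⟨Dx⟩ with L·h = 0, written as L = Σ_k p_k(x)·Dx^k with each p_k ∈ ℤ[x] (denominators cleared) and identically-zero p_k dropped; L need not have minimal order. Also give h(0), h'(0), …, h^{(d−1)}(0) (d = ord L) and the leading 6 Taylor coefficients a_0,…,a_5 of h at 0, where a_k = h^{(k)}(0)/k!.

L = (43 + 474·x + 1491·x^2 + 2280·x^3 + 2160·x^4) + (-10 - 58·x - 78·x^2 + 242·x^3 + 960·x^4 + 864·x^5)·Dx  (order 1).
h: a_k = 5/2, 43/4, 819/16, 4531/32, 141175/256, 727869/512, …
ICs: h(0) = 5/2.

f: a_k = 1, 1, 5, 9, 29, 65, …
g: a_k = 1, 3/2, -9/8, 27/16, -405/128, 1701/256, …
h₀=f·g: eliminate ⇒ L₀, order ≤ 1·1.
Derive L from L₀ (diff closure).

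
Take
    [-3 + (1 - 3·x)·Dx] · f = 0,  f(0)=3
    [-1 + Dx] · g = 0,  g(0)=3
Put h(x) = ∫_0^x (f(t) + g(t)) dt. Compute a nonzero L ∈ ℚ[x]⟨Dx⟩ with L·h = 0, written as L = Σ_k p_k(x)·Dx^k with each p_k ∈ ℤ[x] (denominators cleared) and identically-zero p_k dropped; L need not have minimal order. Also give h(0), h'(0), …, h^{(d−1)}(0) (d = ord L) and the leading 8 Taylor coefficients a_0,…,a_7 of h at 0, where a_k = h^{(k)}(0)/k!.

f: a_k = 3, 9, 27, 81, 243, 729, 2187, 6561, …
g: a_k = 3, 3, 3/2, 1/2, 1/8, 1/40, 1/240, 1/1680, …
Sum ⇒ L₀ = lclm(L_f,L_g) in ℚ(x)⟨Dx⟩.
h=∫h₀ ⇒ L = L₀·Dx.
L = (-15 - 9·x)·Dx + (17 + 6·x - 9·x^2)·Dx^2 + (-2 + 3·x + 9·x^2)·Dx^3  (order 3).
h: a_k = 0, 6, 6, 19/2, 163/8, 389/8, 29161/240, 74983/240, …
ICs: h(0) = 0, h′(0) = 6, h′′(0) = 12.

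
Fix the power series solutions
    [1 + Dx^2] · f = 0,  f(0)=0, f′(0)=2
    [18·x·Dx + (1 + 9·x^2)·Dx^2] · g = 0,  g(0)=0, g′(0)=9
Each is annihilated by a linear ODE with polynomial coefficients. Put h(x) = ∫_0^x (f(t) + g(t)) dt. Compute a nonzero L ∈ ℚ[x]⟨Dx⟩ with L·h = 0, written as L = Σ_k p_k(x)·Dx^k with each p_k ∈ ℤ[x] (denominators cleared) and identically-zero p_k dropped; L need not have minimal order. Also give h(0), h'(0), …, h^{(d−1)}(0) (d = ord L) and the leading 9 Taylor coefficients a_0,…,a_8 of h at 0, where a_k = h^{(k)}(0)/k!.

L = (-1926·x + 17820·x^3 + 1458·x^5)·Dx^2 + (-17 + 351·x^2 + 4617·x^4 + 729·x^6)·Dx^3 + (-1926·x + 17820·x^3 + 1458·x^5)·Dx^4 + (-17 + 351·x^2 + 4617·x^4 + 729·x^6)·Dx^5  (order 5).
h: a_k = 0, 0, 11/2, 0, -41/6, 0, 8749/360, 0, -337423/2880, …
ICs: h(0) = 0, h′(0) = 0, h′′(0) = 11, h′′′(0) = 0, h′′′′(0) = -164.

f: a_k = 0, 2, 0, -1/3, 0, 1/60, 0, -1/2520, 0, …
g: a_k = 0, 9, 0, -27, 0, 729/5, 0, -6561/7, 0, …
Weyl lclm of L_f,L_g ⇒ L₀ (ord ≤ 4).
h=∫₀ˣh₀: take L = L₀·Dx.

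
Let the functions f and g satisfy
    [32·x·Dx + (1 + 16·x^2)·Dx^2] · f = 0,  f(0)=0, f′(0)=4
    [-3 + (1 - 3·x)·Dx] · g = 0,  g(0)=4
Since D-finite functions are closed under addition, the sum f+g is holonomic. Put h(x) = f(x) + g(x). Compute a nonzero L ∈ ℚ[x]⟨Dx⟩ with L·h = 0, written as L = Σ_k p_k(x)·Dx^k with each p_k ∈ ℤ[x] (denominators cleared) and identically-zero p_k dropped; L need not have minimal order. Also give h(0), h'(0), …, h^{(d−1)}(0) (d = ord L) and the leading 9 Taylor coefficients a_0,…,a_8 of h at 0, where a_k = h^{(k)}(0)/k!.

L = (96 - 1152·x - 4608·x^2)·Dx + (-43 + 96·x - 240·x^2 - 4608·x^3)·Dx^2 + (3 + 7·x + 112·x^3 - 768·x^4)·Dx^3  (order 3).
h: a_k = 4, 16, 36, 260/3, 324, 5884/5, 2916, 44852/7, 26244, …
ICs: h(0) = 4, h′(0) = 16, h′′(0) = 72.

f: a_k = 0, 4, 0, -64/3, 0, 1024/5, 0, -16384/7, 0, …
g: a_k = 4, 12, 36, 108, 324, 972, 2916, 8748, 26244, …
L₀ := lclm(L_f,L_g); ord L₀ ≤ 2+1.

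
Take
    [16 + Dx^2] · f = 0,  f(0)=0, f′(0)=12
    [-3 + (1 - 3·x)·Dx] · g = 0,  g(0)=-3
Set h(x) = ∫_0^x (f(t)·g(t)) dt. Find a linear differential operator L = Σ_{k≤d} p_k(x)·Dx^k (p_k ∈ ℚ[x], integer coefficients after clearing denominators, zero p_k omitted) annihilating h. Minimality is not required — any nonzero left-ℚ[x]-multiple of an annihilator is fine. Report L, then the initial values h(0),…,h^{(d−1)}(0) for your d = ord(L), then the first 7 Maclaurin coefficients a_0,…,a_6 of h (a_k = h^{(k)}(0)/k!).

f: a_k = 0, 12, 0, -32, 0, 128/5, 0, …
g: a_k = -3, -9, -27, -81, -243, -729, -2187, …
Sym-product of L_f,L_g gives L₀ (≤ ord 2).
h=∫₀ˣh₀: take L = L₀·Dx.
L = (-16 + 48·x)·Dx + 6·Dx^2 + (-1 + 3·x)·Dx^3  (order 3).
h: a_k = 0, 0, -18, -36, -57, -684/5, -1774/5, …
ICs: h(0) = 0, h′(0) = 0, h′′(0) = -36.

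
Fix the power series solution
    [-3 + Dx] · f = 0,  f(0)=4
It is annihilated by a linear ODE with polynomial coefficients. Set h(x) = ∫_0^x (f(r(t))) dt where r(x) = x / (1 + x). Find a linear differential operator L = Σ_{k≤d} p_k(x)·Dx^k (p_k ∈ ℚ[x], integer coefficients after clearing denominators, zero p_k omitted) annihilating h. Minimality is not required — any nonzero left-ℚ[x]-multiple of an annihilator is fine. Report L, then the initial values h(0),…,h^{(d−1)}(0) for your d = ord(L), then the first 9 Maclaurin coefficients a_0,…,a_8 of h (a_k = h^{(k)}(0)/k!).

f: a_k = 4, 12, 18, 18, 27/2, 81/10, 81/20, 243/140, 729/1120, …
Change of var in L_f (x↦r) gives L₀.
h=∫₀ˣh₀: take L = L₀·Dx.
L = -3·Dx + (1 + 2·x + x^2)·Dx^2  (order 2).
h: a_k = 0, 4, 6, 2, -3/2, 3/10, 7/20, -69/140, 411/1120, …
ICs: h(0) = 0, h′(0) = 4.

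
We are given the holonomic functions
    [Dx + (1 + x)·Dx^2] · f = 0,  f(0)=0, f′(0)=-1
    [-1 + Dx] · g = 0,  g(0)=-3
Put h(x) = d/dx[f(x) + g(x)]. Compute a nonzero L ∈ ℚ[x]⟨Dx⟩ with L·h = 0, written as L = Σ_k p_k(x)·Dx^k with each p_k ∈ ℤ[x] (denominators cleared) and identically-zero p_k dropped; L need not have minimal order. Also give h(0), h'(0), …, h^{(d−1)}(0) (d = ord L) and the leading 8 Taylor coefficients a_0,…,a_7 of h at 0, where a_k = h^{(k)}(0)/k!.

f: a_k = 0, -1, 1/2, -1/3, 1/4, -1/5, 1/6, -1/7, …
g: a_k = -3, -3, -3/2, -1/2, -1/8, -1/40, -1/240, -1/1680, …
Sum ⇒ L₀ = lclm(L_f,L_g) in ℚ(x)⟨Dx⟩.
Derive L from L₀ (diff closure).
L = (-3 - x) + (1 - 2·x - x^2)·Dx + (2 + 3·x + x^2)·Dx^2  (order 2).
h: a_k = -4, -2, -5/2, 1/2, -9/8, 39/40, -241/240, 1679/1680, …
ICs: h(0) = -4, h′(0) = -2.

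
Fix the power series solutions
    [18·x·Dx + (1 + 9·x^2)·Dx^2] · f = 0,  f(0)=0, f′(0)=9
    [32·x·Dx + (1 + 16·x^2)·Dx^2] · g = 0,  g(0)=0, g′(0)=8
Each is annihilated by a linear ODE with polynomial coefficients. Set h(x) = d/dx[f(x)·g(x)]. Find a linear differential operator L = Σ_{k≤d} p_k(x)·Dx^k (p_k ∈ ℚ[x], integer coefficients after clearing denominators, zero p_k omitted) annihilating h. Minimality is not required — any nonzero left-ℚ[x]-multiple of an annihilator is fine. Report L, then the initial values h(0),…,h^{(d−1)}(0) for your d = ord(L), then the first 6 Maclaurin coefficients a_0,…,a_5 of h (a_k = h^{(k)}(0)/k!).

L = (-3456·x - 144000·x^3 - 1327104·x^5 + 4147200·x^7 + 71663616·x^9) + (-100 - 11532·x^2 - 259200·x^4 - 1161216·x^6 + 14515200·x^8 + 107495424·x^10)·Dx + (-200·x - 7880·x^3 - 86400·x^5 + 194112·x^7 + 8294400·x^9 + 35831808·x^11)·Dx^2 + (-1 - 50·x^2 - 769·x^4 + 110736·x^8 + 1036800·x^10 + 2985984·x^12)·Dx^3  (order 3).
h: a_k = 0, 144, 0, -2400, 0, 180144/5, …
ICs: h(0) = 0, h′(0) = 144, h′′(0) = 0.

f: a_k = 0, 9, 0, -27, 0, 729/5, …
g: a_k = 0, 8, 0, -128/3, 0, 2048/5, …
L₀ := L_f ⊗_s L_g (sym. prod.), ord ≤ 4.
Differentiate: ansatz ord ≤ ord L₀ ⇒ L.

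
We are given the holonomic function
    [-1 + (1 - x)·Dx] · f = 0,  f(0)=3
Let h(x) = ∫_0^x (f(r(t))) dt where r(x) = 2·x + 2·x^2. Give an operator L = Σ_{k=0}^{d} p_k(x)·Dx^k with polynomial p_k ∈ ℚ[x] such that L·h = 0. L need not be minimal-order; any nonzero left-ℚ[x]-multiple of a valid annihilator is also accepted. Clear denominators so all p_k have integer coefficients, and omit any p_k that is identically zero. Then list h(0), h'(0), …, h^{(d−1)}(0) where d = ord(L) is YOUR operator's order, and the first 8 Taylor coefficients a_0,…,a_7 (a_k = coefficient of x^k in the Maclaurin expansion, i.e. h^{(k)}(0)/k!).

L = (2 + 4·x)·Dx + (-1 + 2·x + 2·x^2)·Dx^2  (order 2).
h: a_k = 0, 3, 3, 6, 12, 132/5, 60, 984/7, …
ICs: h(0) = 0, h′(0) = 3.

f: a_k = 3, 3, 3, 3, 3, 3, 3, 3, …
Substitute x→r, Dx→(1/r')Dx; clear ⇒ L₀.
h=∫h₀ ⇒ L = L₀·Dx.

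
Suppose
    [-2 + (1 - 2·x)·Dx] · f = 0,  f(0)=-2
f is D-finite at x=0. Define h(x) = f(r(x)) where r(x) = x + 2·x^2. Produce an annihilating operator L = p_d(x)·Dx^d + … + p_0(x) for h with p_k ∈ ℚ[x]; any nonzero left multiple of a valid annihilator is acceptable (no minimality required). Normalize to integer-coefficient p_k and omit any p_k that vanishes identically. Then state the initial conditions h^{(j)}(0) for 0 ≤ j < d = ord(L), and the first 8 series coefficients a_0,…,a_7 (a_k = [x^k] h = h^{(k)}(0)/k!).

L = (2 + 8·x) + (-1 + 2·x + 4·x^2)·Dx  (order 1).
h: a_k = -2, -4, -16, -48, -160, -512, -1664, -5376, …
ICs: h(0) = -2.

f: a_k = -2, -4, -8, -16, -32, -64, -128, -256, …
f∘r: x↦r, Dx↦Dx/r' in L_f ⇒ L₀.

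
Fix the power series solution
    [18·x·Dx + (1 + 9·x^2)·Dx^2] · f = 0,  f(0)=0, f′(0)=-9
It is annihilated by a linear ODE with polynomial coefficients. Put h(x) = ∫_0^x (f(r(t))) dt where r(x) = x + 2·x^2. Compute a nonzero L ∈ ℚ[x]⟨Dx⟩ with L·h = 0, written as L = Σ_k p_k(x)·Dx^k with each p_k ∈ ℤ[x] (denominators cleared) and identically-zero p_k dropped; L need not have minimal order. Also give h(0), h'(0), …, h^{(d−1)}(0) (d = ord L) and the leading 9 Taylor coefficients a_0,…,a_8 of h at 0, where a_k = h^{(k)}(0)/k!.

L = (-4 + 18·x + 144·x^2 + 432·x^3 + 432·x^4)·Dx^2 + (1 + 4·x + 9·x^2 + 72·x^3 + 180·x^4 + 144·x^5)·Dx^3  (order 3).
h: a_k = 0, 0, -9/2, -6, 27/4, 162/5, 297/10, -1242/7, -34263/56, …
ICs: h(0) = 0, h′(0) = 0, h′′(0) = -9.

f: a_k = 0, -9, 0, 27, 0, -729/5, 0, 6561/7, 0, …
Change of var in L_f (x↦r) gives L₀.
∫: right-multiply L₀ by Dx.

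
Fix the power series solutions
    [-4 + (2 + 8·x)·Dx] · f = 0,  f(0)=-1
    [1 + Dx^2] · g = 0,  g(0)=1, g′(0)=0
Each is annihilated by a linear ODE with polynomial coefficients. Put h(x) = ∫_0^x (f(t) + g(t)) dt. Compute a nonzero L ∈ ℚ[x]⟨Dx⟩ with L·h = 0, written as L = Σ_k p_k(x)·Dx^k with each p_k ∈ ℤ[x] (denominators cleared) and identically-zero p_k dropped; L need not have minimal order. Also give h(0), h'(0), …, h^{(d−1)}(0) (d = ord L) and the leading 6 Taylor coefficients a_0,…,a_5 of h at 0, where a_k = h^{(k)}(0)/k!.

L = (-26 - 16·x - 32·x^2)·Dx + (-3 - 4·x + 48·x^2 + 64·x^3)·Dx^2 + (-26 - 16·x - 32·x^2)·Dx^3 + (-3 - 4·x + 48·x^2 + 64·x^3)·Dx^4  (order 4).
h: a_k = 0, 0, -1, 1/2, -1, 241/120, …
ICs: h(0) = 0, h′(0) = 0, h′′(0) = -2, h′′′(0) = 3.

f: a_k = -1, -2, 2, -4, 10, -28, …
g: a_k = 1, 0, -1/2, 0, 1/24, 0, …
Sum ⇒ L₀ = lclm(L_f,L_g) in ℚ(x)⟨Dx⟩.
h=∫₀ˣh₀: take L = L₀·Dx.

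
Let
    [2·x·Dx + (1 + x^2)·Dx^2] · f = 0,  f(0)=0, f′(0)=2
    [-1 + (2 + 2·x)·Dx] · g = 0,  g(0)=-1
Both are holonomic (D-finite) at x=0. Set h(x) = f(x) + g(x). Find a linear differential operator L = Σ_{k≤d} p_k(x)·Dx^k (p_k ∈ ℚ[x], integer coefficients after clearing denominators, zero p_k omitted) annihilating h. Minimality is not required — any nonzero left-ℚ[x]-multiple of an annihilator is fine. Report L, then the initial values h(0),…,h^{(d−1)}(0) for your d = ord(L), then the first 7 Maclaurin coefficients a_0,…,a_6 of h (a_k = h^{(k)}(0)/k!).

L = (-4 - 10·x + 12·x^2 + 6·x^3)·Dx + (-11 - 16·x + 10·x^2 + 48·x^3 + 21·x^4)·Dx^2 + (-2 + 6·x + 12·x^2 + 12·x^3 + 14·x^4 + 6·x^5)·Dx^3  (order 3).
h: a_k = -1, 3/2, 1/8, -35/48, 5/128, 477/1280, 21/1024, …
ICs: h(0) = -1, h′(0) = 3/2, h′′(0) = 1/4.

f: a_k = 0, 2, 0, -2/3, 0, 2/5, 0, …
g: a_k = -1, -1/2, 1/8, -1/16, 5/128, -7/256, 21/1024, …
Weyl lclm of L_f,L_g ⇒ L₀ (ord ≤ 3).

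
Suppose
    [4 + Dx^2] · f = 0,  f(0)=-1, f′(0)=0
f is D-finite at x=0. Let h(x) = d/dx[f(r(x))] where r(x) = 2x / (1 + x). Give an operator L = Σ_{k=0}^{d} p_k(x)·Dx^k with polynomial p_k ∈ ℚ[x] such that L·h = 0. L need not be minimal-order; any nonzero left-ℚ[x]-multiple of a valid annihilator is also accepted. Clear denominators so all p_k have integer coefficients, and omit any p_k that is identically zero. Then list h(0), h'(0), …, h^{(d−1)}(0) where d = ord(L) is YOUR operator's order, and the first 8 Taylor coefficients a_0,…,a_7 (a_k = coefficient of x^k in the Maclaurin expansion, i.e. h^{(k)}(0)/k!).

L = (22 + 12·x + 6·x^2) + (6 + 18·x + 18·x^2 + 6·x^3)·Dx + (1 + 4·x + 6·x^2 + 4·x^3 + x^4)·Dx^2  (order 2).
h: a_k = 0, 16, -48, 160/3, 160/3, -5488/15, 4592/5, -100544/63, …
ICs: h(0) = 0, h′(0) = 16.

f: a_k = -1, 0, 2, 0, -2/3, 0, 4/45, 0, …
h₀=f(r): pull back L_f along r ⇒ L₀.
Differentiate: ansatz ord ≤ ord L₀ ⇒ L.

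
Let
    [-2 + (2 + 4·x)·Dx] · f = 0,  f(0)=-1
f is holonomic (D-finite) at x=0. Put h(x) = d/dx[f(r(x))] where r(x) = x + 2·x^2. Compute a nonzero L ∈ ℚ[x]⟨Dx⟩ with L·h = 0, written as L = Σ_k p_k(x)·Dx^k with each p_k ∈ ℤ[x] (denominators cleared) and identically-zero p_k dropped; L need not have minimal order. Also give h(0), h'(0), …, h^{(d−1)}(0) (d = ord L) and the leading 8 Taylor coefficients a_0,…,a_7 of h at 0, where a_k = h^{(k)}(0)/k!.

f: a_k = -1, -1, 1/2, -1/2, 5/8, -7/8, 21/16, -33/16, …
f∘r: x↦r, Dx↦Dx/r' in L_f ⇒ L₀.
Derive L from L₀ (diff closure).
L = 3 + (-1 - 6·x - 12·x^2 - 16·x^3)·Dx  (order 1).
h: a_k = -1, -3, 9/2, -3/2, -75/8, 171/8, -147/16, -867/16, …
ICs: h(0) = -1.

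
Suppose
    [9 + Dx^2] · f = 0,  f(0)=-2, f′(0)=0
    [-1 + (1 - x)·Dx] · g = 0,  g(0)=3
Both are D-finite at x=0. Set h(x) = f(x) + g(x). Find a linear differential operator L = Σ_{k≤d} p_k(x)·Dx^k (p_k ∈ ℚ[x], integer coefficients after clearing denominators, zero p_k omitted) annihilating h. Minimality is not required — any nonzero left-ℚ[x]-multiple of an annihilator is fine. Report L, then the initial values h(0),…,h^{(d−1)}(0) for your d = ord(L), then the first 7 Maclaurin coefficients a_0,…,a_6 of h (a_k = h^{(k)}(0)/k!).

f: a_k = -2, 0, 9, 0, -27/4, 0, 81/40, …
g: a_k = 3, 3, 3, 3, 3, 3, 3, …
f+g: L₀ = lclm(L_f,L_g), ord ≤ 2+1.
L = (-135 + 162·x - 81·x^2) + (99 - 261·x + 243·x^2 - 81·x^3)·Dx + (-15 + 18·x - 9·x^2)·Dx^2 + (11 - 29·x + 27·x^2 - 9·x^3)·Dx^3  (order 3).
h: a_k = 1, 3, 12, 3, -15/4, 3, 201/40, …
ICs: h(0) = 1, h′(0) = 3, h′′(0) = 24.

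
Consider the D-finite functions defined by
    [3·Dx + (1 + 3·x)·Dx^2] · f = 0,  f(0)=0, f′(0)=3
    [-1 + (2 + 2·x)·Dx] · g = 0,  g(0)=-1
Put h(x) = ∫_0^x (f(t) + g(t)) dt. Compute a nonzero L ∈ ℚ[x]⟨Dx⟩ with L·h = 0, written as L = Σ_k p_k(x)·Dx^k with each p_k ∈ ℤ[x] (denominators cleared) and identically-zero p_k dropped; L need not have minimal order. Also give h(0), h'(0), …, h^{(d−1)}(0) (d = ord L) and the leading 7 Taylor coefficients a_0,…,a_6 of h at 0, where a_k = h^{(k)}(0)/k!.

f: a_k = 0, 3, -9/2, 9, -81/4, 243/5, -243/2, …
g: a_k = -1, -1/2, 1/8, -1/16, 5/128, -7/256, 21/1024, …
Weyl lclm of L_f,L_g ⇒ L₀ (ord ≤ 3).
Integrate: L := L₀·Dx.
L = (27 + 9·x)·Dx^2 + (69 + 126·x + 45·x^2)·Dx^3 + (10 + 46·x + 54·x^2 + 18·x^3)·Dx^4  (order 4).
h: a_k = 0, -1, 5/4, -35/24, 143/64, -2587/640, 62173/7680, …
ICs: h(0) = 0, h′(0) = -1, h′′(0) = 5/2, h′′′(0) = -35/4.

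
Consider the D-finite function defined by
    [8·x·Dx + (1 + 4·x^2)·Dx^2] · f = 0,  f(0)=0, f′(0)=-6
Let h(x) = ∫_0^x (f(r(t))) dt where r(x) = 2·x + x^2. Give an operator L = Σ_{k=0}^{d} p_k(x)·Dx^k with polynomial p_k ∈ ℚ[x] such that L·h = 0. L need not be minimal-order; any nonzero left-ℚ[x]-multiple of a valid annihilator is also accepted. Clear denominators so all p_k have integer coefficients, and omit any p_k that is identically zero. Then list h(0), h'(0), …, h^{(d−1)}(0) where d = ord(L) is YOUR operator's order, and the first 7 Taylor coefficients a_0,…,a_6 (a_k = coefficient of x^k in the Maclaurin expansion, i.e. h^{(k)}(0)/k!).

L = (-1 + 32·x + 64·x^2 + 48·x^3 + 12·x^4)·Dx^2 + (1 + x + 16·x^2 + 32·x^3 + 20·x^4 + 4·x^5)·Dx^3  (order 3).
h: a_k = 0, 0, -6, -2, 16, 96/5, -472/5, …
ICs: h(0) = 0, h′(0) = 0, h′′(0) = -12.

f: a_k = 0, -6, 0, 8, 0, -96/5, 0, …
f∘r: x↦r, Dx↦Dx/r' in L_f ⇒ L₀.
∫: right-multiply L₀ by Dx.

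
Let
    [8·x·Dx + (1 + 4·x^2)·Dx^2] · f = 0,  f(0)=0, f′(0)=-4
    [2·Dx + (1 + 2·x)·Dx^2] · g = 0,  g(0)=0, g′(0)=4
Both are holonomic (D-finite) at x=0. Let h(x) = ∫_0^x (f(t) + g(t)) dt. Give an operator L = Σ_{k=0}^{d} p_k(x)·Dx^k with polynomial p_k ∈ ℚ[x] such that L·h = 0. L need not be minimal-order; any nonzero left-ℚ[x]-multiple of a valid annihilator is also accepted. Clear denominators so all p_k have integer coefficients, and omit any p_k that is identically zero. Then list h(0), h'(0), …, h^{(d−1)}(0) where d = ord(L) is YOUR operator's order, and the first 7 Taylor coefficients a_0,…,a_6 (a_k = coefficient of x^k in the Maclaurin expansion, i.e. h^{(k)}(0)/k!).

L = (-8 - 48·x + 96·x^2 + 64·x^3)·Dx^2 + (-8 - 16·x + 192·x^3 + 128·x^4)·Dx^3 + (-1 + 2·x + 8·x^2 + 16·x^3 + 48·x^4 + 32·x^5)·Dx^4  (order 4).
h: a_k = 0, 0, 0, -4/3, 8/3, -8/5, 0, …
ICs: h(0) = 0, h′(0) = 0, h′′(0) = 0, h′′′(0) = -8.

f: a_k = 0, -4, 0, 16/3, 0, -64/5, 0, …
g: a_k = 0, 4, -4, 16/3, -8, 64/5, -64/3, …
f+g: L₀ = lclm(L_f,L_g), ord ≤ 2+2.
∫: right-multiply L₀ by Dx.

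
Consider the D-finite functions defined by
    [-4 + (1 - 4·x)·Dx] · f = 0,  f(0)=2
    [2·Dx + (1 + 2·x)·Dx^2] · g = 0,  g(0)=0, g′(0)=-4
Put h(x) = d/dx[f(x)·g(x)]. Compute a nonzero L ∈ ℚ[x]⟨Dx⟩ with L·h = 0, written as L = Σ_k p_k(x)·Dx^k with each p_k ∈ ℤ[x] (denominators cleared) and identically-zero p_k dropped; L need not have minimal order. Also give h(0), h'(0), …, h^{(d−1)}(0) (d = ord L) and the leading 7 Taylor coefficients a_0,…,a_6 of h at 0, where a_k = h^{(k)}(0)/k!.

L = 32 + (8 + 40·x)·Dx + (-1 + 2·x + 8·x^2)·Dx^2  (order 2).
h: a_k = -8, -48, -320, -4928/3, -25024/3, -198912/5, -930816/5, …
ICs: h(0) = -8, h′(0) = -48.

f: a_k = 2, 8, 32, 128, 512, 2048, 8192, …
g: a_k = 0, -4, 4, -16/3, 8, -64/5, 64/3, …
Product ⇒ symmetric product L₀, ord ≤ 2.
Differentiate: ansatz ord ≤ ord L₀ ⇒ L.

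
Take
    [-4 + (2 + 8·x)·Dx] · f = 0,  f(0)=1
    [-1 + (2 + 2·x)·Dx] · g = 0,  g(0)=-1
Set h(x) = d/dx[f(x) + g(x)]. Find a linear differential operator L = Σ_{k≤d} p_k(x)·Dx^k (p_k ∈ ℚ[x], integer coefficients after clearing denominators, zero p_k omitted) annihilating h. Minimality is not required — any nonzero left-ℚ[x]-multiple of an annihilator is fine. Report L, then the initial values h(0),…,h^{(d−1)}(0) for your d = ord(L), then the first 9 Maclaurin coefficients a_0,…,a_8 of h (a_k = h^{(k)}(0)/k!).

L = -6 + (-15 - 24·x)·Dx + (-2 - 10·x - 8·x^2)·Dx^2  (order 2).
h: a_k = 3/2, -15/4, 189/16, -1275/32, 35805/256, -257985/512, 3784473/2048, -28114515/4096, 1686890205/65536, …
ICs: h(0) = 3/2, h′(0) = -15/4.

f: a_k = 1, 2, -2, 4, -10, 28, -84, 264, -858, …
g: a_k = -1, -1/2, 1/8, -1/16, 5/128, -7/256, 21/1024, -33/2048, 429/32768, …
Sum ⇒ L₀ = lclm(L_f,L_g) in ℚ(x)⟨Dx⟩.
h=h₀': d/dx-closure on L₀ ⇒ L.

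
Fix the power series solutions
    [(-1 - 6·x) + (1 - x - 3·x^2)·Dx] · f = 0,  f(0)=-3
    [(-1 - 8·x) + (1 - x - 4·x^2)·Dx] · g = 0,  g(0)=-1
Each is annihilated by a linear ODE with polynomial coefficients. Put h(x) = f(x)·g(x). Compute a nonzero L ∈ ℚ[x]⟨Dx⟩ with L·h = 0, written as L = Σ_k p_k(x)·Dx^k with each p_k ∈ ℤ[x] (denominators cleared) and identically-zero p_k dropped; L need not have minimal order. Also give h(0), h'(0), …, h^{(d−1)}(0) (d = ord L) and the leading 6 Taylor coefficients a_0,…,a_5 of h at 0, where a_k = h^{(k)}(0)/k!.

f: a_k = -3, -3, -12, -21, -57, -120, …
g: a_k = -1, -1, -5, -9, -29, -65, …
f·g: L₀ = L_f ⊗_s L_g, ord ≤ 1·1.
L = (-2 - 12·x + 21·x^2 + 48·x^3) + (1 - 2·x - 6·x^2 + 7·x^3 + 12·x^4)·Dx  (order 1).
h: a_k = 3, 6, 30, 75, 252, 672, …
ICs: h(0) = 3.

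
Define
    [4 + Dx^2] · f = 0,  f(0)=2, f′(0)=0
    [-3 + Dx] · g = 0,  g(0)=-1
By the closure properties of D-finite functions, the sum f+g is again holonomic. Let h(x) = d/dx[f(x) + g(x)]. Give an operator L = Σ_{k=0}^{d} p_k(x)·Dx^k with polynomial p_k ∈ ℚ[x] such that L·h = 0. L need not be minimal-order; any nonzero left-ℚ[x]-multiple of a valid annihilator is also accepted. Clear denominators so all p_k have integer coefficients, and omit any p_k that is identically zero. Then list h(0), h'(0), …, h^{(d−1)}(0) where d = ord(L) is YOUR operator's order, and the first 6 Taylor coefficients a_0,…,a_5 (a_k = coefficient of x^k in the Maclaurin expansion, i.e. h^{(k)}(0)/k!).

f: a_k = 2, 0, -4, 0, 4/3, 0, …
g: a_k = -1, -3, -9/2, -9/2, -27/8, -81/40, …
L₀ := lclm(L_f,L_g); ord L₀ ≤ 2+1.
Derive L from L₀ (diff closure).
L = 12 - 4·Dx + 3·Dx^2 - Dx^3  (order 3).
h: a_k = -3, -17, -27/2, -49/6, -81/8, -857/120, …
ICs: h(0) = -3, h′(0) = -17, h′′(0) = -27.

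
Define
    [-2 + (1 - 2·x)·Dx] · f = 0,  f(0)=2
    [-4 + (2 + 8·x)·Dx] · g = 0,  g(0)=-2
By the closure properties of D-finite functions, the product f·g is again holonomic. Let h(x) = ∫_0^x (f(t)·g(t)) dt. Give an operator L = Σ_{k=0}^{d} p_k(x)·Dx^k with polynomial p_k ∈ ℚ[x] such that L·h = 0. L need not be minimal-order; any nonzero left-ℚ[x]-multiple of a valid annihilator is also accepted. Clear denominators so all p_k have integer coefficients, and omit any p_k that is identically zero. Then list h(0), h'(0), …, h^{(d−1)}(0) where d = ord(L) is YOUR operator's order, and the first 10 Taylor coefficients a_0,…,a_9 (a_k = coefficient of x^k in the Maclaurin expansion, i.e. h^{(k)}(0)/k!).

f: a_k = 2, 4, 8, 16, 32, 64, 128, 256, 512, 1024, …
g: a_k = -2, -4, 4, -8, 20, -56, 168, -528, 1716, -5720, …
L₀ := L_f ⊗_s L_g (sym. prod.), ord ≤ 1.
h=∫h₀ ⇒ L = L₀·Dx.
L = (4 + 4·x)·Dx + (-1 - 2·x + 8·x^2)·Dx^2  (order 2).
h: a_k = 0, -4, -8, -8, -16, -88/5, -48, -240/7, -192, 40, …
ICs: h(0) = 0, h′(0) = -4.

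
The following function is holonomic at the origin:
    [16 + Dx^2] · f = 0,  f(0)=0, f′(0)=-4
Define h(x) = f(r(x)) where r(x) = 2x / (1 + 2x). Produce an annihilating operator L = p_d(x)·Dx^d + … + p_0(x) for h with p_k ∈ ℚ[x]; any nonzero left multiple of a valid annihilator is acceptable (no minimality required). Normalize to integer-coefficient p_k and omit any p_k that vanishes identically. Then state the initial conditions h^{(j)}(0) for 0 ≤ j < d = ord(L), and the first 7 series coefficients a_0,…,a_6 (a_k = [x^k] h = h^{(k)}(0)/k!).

f: a_k = 0, -4, 0, 32/3, 0, -128/15, 0, …
h₀=f(r): pull back L_f along r ⇒ L₀.
L = 64 + (4 + 24·x + 48·x^2 + 32·x^3)·Dx + (1 + 8·x + 24·x^2 + 32·x^3 + 16·x^4)·Dx^2  (order 2).
h: a_k = 0, -8, 16, 160/3, -448, 24704/15, -3840, …
ICs: h(0) = 0, h′(0) = -8.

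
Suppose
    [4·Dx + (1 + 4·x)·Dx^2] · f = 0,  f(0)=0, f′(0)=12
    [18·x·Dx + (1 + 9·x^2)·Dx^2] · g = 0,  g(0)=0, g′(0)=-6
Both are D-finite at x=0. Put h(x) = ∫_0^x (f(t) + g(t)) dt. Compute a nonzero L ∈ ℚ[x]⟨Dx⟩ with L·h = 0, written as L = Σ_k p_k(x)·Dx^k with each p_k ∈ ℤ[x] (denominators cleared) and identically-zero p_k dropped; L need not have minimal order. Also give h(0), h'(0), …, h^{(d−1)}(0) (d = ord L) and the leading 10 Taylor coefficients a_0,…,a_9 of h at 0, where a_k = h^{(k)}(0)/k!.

f: a_k = 0, 12, -24, 64, -192, 3072/5, -2048, 49152/7, -24576, 262144/3, …
g: a_k = 0, -6, 0, 18, 0, -486/5, 0, 4374/7, 0, -4374, …
Weyl lclm of L_f,L_g ⇒ L₀ (ord ≤ 4).
h=∫₀ˣh₀: take L = L₀·Dx.
L = (-36 - 432·x + 972·x^2 + 1296·x^3)·Dx^2 + (-25 - 72·x - 189·x^2 + 1944·x^3 + 2592·x^4)·Dx^3 + (-2 + x + 36·x^2 + 81·x^3 + 486·x^4 + 648·x^5)·Dx^4  (order 4).
h: a_k = 0, 0, 3, -8, 41/2, -192/5, 431/5, -2048/7, 26763/28, -8192/3, …
ICs: h(0) = 0, h′(0) = 0, h′′(0) = 6, h′′′(0) = -48.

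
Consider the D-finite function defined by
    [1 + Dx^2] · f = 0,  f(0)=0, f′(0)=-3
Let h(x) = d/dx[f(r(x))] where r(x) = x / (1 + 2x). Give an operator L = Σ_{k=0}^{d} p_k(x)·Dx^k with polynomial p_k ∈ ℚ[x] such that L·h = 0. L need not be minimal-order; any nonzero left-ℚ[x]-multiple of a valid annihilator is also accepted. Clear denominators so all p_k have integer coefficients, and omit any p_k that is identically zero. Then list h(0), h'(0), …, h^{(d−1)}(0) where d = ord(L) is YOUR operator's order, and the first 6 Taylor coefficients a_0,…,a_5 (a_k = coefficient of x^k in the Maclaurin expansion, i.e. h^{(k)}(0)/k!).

L = (25 + 96·x + 96·x^2) + (12 + 72·x + 144·x^2 + 96·x^3)·Dx + (1 + 8·x + 24·x^2 + 32·x^3 + 16·x^4)·Dx^2  (order 2).
h: a_k = -3, 12, -69/2, 84, -1441/8, 675/2, …
ICs: h(0) = -3, h′(0) = 12.

f: a_k = 0, -3, 0, 1/2, 0, -1/40, …
L₀ from L_f via x↦r, Dx↦r'^{-1}Dx.
h=h₀': d/dx-closure on L₀ ⇒ L.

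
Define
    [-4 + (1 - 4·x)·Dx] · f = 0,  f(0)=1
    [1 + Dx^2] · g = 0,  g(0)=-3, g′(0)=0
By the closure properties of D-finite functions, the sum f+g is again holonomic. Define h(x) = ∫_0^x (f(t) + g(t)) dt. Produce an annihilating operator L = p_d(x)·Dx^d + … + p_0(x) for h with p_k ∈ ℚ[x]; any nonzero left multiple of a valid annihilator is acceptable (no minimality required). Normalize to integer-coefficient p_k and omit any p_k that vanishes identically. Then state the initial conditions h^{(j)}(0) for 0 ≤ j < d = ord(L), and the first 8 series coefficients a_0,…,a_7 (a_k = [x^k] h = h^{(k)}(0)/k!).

L = (388 - 32·x + 64·x^2)·Dx + (-33 + 140·x - 48·x^2 + 64·x^3)·Dx^2 + (388 - 32·x + 64·x^2)·Dx^3 + (-33 + 140·x - 48·x^2 + 64·x^3)·Dx^4  (order 4).
h: a_k = 0, -2, 2, 35/6, 16, 2047/40, 512/3, 983041/1680, …
ICs: h(0) = 0, h′(0) = -2, h′′(0) = 4, h′′′(0) = 35.

f: a_k = 1, 4, 16, 64, 256, 1024, 4096, 16384, …
g: a_k = -3, 0, 3/2, 0, -1/8, 0, 1/240, 0, …
Sum ⇒ L₀ = lclm(L_f,L_g) in ℚ(x)⟨Dx⟩.
h=∫h₀ ⇒ L = L₀·Dx.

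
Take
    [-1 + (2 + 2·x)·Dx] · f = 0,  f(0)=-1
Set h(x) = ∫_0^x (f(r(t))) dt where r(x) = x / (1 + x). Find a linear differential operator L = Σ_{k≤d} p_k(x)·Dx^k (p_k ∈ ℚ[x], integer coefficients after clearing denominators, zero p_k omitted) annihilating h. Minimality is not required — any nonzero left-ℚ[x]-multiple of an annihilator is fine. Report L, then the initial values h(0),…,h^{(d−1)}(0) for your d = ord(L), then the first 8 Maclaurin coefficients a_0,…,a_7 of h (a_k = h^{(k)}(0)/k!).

f: a_k = -1, -1/2, 1/8, -1/16, 5/128, -7/256, 21/1024, -33/2048, …
Substitute x→r, Dx→(1/r')Dx; clear ⇒ L₀.
∫: right-multiply L₀ by Dx.
L = -Dx + (2 + 6·x + 4·x^2)·Dx^2  (order 2).
h: a_k = 0, -1, -1/4, 5/24, -13/64, 141/640, -133/512, 2353/7168, …
ICs: h(0) = 0, h′(0) = -1.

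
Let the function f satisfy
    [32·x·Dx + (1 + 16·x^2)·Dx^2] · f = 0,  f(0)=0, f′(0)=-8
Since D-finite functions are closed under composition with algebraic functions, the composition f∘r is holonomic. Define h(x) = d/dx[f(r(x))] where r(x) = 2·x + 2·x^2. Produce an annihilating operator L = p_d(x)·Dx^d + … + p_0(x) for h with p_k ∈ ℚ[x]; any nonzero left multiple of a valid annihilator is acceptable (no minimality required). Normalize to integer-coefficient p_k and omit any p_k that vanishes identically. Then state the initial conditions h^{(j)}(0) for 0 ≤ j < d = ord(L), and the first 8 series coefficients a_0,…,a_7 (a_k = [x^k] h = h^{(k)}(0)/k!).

f: a_k = 0, -8, 0, 128/3, 0, -2048/5, 0, 32768/7, …
Substitute x→r, Dx→(1/r')Dx; clear ⇒ L₀.
Derive L from L₀ (diff closure).
L = (-2 + 128·x + 512·x^2 + 768·x^3 + 384·x^4) + (1 + 2·x + 64·x^2 + 256·x^3 + 320·x^4 + 128·x^5)·Dx  (order 1).
h: a_k = -16, -32, 1024, 4096, -60416, -391168, 3276800, 32505856, …
ICs: h(0) = -16.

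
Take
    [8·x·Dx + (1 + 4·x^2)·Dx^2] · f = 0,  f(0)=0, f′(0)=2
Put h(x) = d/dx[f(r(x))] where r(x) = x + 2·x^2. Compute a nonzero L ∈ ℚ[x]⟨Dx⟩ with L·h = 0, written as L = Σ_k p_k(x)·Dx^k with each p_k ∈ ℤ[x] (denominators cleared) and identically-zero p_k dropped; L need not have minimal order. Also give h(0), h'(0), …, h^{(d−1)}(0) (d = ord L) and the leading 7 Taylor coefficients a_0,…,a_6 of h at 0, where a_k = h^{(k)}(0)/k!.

L = (-4 + 8·x + 64·x^2 + 192·x^3 + 192·x^4) + (1 + 4·x + 4·x^2 + 32·x^3 + 80·x^4 + 64·x^5)·Dx  (order 1).
h: a_k = 2, 8, -8, -64, -128, 256, 1664, …
ICs: h(0) = 2.

f: a_k = 0, 2, 0, -8/3, 0, 32/5, 0, …
Substitute x→r, Dx→(1/r')Dx; clear ⇒ L₀.
Derive L from L₀ (diff closure).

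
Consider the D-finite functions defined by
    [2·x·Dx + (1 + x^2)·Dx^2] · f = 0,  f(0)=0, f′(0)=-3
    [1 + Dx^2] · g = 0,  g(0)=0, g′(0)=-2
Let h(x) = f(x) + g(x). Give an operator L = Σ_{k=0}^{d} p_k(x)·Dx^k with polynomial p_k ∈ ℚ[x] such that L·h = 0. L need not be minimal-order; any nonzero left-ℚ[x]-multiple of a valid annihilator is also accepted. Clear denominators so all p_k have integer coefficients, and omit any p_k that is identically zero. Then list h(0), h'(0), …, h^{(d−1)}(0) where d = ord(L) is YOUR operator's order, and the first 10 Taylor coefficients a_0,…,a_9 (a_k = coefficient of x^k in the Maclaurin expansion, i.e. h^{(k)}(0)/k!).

L = (-22·x + 28·x^3 + 2·x^5)·Dx + (-1 + 7·x^2 + 9·x^4 + x^6)·Dx^2 + (-22·x + 28·x^3 + 2·x^5)·Dx^3 + (-1 + 7·x^2 + 9·x^4 + x^6)·Dx^4  (order 4).
h: a_k = 0, -5, 0, 4/3, 0, -37/60, 0, 1081/2520, 0, -60481/181440, …
ICs: h(0) = 0, h′(0) = -5, h′′(0) = 0, h′′′(0) = 8.

f: a_k = 0, -3, 0, 1, 0, -3/5, 0, 3/7, 0, -1/3, …
g: a_k = 0, -2, 0, 1/3, 0, -1/60, 0, 1/2520, 0, -1/181440, …
h₀=f+g: left-lcm gives L₀, ord ≤ 4.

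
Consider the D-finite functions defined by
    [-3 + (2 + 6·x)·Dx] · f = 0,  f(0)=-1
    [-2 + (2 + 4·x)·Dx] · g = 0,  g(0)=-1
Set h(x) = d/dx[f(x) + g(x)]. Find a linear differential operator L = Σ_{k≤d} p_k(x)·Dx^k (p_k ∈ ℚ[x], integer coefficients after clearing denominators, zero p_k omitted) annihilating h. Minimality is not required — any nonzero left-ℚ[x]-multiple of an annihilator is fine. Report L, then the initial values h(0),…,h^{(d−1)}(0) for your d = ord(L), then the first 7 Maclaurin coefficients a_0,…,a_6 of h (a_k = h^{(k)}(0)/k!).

L = -9 + (-15 - 36·x)·Dx + (-2 - 10·x - 12·x^2)·Dx^2  (order 2).
h: a_k = -5/2, 13/4, -105/16, 485/32, -9625/256, 49959/512, -534765/2048, …
ICs: h(0) = -5/2, h′(0) = 13/4.

f: a_k = -1, -3/2, 9/8, -27/16, 405/128, -1701/256, 15309/1024, …
g: a_k = -1, -1, 1/2, -1/2, 5/8, -7/8, 21/16, …
Sum ⇒ L₀ = lclm(L_f,L_g) in ℚ(x)⟨Dx⟩.
Differentiate: ansatz ord ≤ ord L₀ ⇒ L.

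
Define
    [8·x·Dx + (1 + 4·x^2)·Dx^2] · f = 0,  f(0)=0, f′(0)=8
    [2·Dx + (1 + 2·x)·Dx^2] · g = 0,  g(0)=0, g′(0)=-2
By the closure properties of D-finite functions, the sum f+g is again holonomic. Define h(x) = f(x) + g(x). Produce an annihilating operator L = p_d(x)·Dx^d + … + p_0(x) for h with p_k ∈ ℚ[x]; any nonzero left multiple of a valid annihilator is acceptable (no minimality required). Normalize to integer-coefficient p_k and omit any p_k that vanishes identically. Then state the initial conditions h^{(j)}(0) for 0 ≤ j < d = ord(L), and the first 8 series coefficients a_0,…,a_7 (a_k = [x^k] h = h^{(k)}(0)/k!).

f: a_k = 0, 8, 0, -32/3, 0, 128/5, 0, -512/7, …
g: a_k = 0, -2, 2, -8/3, 4, -32/5, 32/3, -128/7, …
f+g: L₀ = lclm(L_f,L_g), ord ≤ 2+2.
L = (-8 - 48·x + 96·x^2 + 64·x^3)·Dx + (-8 - 16·x + 192·x^3 + 128·x^4)·Dx^2 + (-1 + 2·x + 8·x^2 + 16·x^3 + 48·x^4 + 32·x^5)·Dx^3  (order 3).
h: a_k = 0, 6, 2, -40/3, 4, 96/5, 32/3, -640/7, …
ICs: h(0) = 0, h′(0) = 6, h′′(0) = 4.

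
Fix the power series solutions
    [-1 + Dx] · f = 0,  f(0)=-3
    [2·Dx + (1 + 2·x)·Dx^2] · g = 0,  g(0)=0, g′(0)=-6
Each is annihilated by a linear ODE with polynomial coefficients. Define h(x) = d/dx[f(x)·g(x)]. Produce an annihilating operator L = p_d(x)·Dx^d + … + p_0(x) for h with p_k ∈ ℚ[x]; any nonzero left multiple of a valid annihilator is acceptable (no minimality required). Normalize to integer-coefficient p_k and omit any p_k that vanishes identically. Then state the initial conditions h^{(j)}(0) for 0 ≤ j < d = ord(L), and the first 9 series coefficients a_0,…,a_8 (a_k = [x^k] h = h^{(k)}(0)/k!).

L = (5 - 4·x + 4·x^2) + (-4 + 4·x - 8·x^2)·Dx + (-1 + 4·x^2)·Dx^2  (order 2).
h: a_k = 18, 0, 45, -72, 627/4, -318, 25829/40, -6526/5, 1179021/448, …
ICs: h(0) = 18, h′(0) = 0.

f: a_k = -3, -3, -3/2, -1/2, -1/8, -1/40, -1/240, -1/1680, -1/13440, …
g: a_k = 0, -6, 6, -8, 12, -96/5, 32, -384/7, 96, …
f·g: L₀ = L_f ⊗_s L_g, ord ≤ 1·2.
Derive L from L₀ (diff closure).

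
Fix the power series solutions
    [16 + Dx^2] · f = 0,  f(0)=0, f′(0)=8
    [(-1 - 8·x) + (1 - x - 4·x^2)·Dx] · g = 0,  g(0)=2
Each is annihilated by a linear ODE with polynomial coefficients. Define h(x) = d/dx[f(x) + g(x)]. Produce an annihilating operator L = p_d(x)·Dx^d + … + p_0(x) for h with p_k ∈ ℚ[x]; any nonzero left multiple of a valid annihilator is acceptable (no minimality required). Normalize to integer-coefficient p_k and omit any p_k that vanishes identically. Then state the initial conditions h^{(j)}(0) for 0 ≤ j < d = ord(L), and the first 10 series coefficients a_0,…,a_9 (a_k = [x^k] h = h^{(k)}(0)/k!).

L = (6848 + 35072·x + 150784·x^2 + 87040·x^3 + 204800·x^4 + 147456·x^5 + 196608·x^6) + (-560 - 4048·x + 5184·x^2 + 13952·x^3 + 2560·x^4 + 18432·x^5 + 57344·x^6 + 65536·x^7)·Dx + (428 + 2192·x + 9424·x^2 + 5440·x^3 + 12800·x^4 + 9216·x^5 + 12288·x^6)·Dx^2 + (-35 - 253·x + 324·x^2 + 872·x^3 + 160·x^4 + 1152·x^5 + 3584·x^6 + 4096·x^7)·Dx^3  (order 3).
h: a_k = 10, 20, -10, 232, 2206/3, 2172, 275782/45, 18640, 16611526/315, 151780, …
ICs: h(0) = 10, h′(0) = 20, h′′(0) = -20.

f: a_k = 0, 8, 0, -64/3, 0, 256/15, 0, -2048/315, 0, 4096/2835, …
g: a_k = 2, 2, 10, 18, 58, 130, 362, 882, 2330, 5858, …
Weyl lclm of L_f,L_g ⇒ L₀ (ord ≤ 3).
Differentiate: ansatz ord ≤ ord L₀ ⇒ L.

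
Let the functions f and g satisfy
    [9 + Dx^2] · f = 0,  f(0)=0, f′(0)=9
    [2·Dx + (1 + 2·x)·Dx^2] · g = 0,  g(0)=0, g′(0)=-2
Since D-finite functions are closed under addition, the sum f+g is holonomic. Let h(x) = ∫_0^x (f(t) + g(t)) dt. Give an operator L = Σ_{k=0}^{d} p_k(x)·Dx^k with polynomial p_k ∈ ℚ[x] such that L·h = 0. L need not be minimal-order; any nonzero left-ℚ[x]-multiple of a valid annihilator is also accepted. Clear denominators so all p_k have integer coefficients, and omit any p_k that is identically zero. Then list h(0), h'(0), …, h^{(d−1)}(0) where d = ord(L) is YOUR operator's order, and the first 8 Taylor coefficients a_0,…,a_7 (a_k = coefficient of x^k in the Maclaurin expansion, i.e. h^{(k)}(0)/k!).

L = (594 + 648·x + 648·x^2)·Dx^2 + (153 + 630·x + 972·x^2 + 648·x^3)·Dx^3 + (66 + 72·x + 72·x^2)·Dx^4 + (17 + 70·x + 108·x^2 + 72·x^3)·Dx^5  (order 5).
h: a_k = 0, 0, 7/2, 2/3, -97/24, 4/5, -13/240, 32/21, …
ICs: h(0) = 0, h′(0) = 0, h′′(0) = 7, h′′′(0) = 4, h′′′′(0) = -97.

f: a_k = 0, 9, 0, -27/2, 0, 243/40, 0, -729/560, …
g: a_k = 0, -2, 2, -8/3, 4, -32/5, 32/3, -128/7, …
Weyl lclm of L_f,L_g ⇒ L₀ (ord ≤ 4).
h=∫₀ˣh₀: take L = L₀·Dx.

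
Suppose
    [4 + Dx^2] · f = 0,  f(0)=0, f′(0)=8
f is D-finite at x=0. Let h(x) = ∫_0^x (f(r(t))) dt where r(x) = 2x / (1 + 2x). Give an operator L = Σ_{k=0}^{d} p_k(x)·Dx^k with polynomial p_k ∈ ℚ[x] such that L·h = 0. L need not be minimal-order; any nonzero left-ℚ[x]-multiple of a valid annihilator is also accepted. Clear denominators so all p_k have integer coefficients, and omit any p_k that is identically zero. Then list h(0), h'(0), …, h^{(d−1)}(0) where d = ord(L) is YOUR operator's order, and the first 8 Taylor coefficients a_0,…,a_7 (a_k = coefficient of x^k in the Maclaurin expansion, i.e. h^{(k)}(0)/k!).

L = 16·Dx + (4 + 24·x + 48·x^2 + 32·x^3)·Dx^2 + (1 + 8·x + 24·x^2 + 32·x^3 + 16·x^4)·Dx^3  (order 3).
h: a_k = 0, 0, 8, -32/3, 16/3, 128/5, -5504/45, 2560/7, …
ICs: h(0) = 0, h′(0) = 0, h′′(0) = 16.

f: a_k = 0, 8, 0, -16/3, 0, 16/15, 0, -32/315, …
Substitute x→r, Dx→(1/r')Dx; clear ⇒ L₀.
Integrate: L := L₀·Dx.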